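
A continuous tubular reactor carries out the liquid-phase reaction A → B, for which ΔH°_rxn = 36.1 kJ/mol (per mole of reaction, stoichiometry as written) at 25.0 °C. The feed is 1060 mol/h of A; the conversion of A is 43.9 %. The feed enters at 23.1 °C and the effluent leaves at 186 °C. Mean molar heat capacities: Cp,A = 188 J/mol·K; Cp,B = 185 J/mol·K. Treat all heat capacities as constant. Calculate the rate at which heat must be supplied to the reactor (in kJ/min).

Q_in = 817 kJ/min

Extent of reaction ξ = 0.439 × 1060 = 465.34 mol/h
Reaction term: ξ·ΔH°_rxn = 465.34 × 36.1 = 16799 kJ/h
Sensible, feed 23.1→25 °C: 378.63 kJ/h
Outlet flows (mol/h): A 594.66, B 465.34
Sensible, products 25→186 °C: 31859 kJ/h
Q = ΔH = 49037 kJ/h = 13.621 kW
Heat supplied = 817.28 kJ/min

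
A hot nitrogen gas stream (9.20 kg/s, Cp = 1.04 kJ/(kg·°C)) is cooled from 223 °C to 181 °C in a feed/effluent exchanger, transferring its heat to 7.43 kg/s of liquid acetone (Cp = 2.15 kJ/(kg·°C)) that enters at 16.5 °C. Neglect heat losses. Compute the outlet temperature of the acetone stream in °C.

T_c,out = 41.7 °C

Heat released by hot stream: Q = 9.20 × 1.04 × (223 − 181) = 401.86 kJ/s
Energy balance on cold side (adiabatic exchanger): Q = ṁ_c·Cp_c·(T_c,out − T_c,in)
T_c,out = 16.5 + 401.86/(7.43 × 2.15) = 41.656 °C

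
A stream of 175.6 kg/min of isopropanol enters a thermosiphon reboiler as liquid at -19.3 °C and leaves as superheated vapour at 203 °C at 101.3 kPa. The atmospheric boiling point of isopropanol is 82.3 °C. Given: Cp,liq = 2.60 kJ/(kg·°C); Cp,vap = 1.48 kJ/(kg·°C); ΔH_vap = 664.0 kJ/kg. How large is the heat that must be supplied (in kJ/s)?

Q = 3240 kJ/s

liquid -19.3→82.3 °C: 264.16 kJ/kg
vaporisation at 82.3 °C: 664 kJ/kg
vapour 82.3→203 °C: 178.64 kJ/kg
Δh = 264.16 + 664 + 178.64 = 1106.8 kJ/kg
Q = ṁ·Δh = 175.6 kg/min × 1106.8 kJ/kg = 194350 kJ/min
|Q| = 3239.2 kW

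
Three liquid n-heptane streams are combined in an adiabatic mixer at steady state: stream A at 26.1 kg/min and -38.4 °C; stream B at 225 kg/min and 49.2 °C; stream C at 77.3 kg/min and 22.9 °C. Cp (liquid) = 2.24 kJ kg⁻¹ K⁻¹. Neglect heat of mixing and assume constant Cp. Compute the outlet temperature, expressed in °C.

Adiabatic, steady state ⇒ Σ ṁᵢCp,ᵢ(T_out − Tᵢ) = 0
T_out = Σ ṁᵢCp,ᵢTᵢ / Σ ṁᵢCp,ᵢ
      = 26517 / 735.62 = 36.047 °C

T_out = 36.0 °C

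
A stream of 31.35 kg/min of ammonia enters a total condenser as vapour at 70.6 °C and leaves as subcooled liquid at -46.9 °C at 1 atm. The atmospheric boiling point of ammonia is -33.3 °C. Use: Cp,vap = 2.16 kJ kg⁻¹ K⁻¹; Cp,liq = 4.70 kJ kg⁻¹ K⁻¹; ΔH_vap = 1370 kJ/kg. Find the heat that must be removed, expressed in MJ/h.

vapour 70.6→-33.3 °C: -224.42 kJ/kg
condensation at -33.3 °C: -1370 kJ/kg
liquid -33.3→-46.9 °C: -63.92 kJ/kg
Δh = -224.42 + -1370 + -63.92 = -1658.3 kJ/kg
Q = ṁ·Δh = 31.35 kg/min × -1658.3 kJ/kg = -51989 kJ/min
|Q| = 866.48 kW = 3119.3 MJ/h

Q_c = 3120 MJ/h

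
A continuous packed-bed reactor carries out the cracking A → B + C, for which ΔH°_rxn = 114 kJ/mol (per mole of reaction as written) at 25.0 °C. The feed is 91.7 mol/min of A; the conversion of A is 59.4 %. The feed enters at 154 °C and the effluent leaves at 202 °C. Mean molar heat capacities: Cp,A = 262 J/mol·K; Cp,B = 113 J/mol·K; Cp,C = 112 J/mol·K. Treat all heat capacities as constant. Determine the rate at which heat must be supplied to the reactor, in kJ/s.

Extent of reaction ξ = 0.594 × 91.7 = 54.47 mol/min
Reaction term: ξ·ΔH°_rxn = 54.47 × 114 = 6209.6 kJ/min
Sensible, feed 154→25 °C: -3099.3 kJ/min
Outlet flows (mol/min): A 37.23, B 54.47, C 54.47
Sensible, products 25→202 °C: 3895.8 kJ/min
Q = ΔH = 7006.1 kJ/min = 116.77 kW
Heat supplied = 116.77 kJ/s

Q_in = 117 kJ/s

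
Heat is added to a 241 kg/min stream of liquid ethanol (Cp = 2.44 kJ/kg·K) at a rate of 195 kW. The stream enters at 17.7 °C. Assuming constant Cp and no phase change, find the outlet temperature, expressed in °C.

T_out = 37.6 °C

Q = 195 kW = 11700 kJ/min
ΔT = Q/(ṁ·Cp) = 11700/(241×2.44) = 19.897 K
T_out = 17.7 + 19.897 = 37.597 °C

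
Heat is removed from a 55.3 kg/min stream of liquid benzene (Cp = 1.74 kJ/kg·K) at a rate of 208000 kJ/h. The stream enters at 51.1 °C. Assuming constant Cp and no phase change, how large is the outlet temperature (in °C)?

Q = 208000 kJ/h = 3466.7 kJ/min
ΔT = Q/(ṁ·Cp) = 3466.7/(55.3×1.74) = 36.028 K
T_out = 51.1 − 36.028 = 15.072 °C

T_out = 15.1 °C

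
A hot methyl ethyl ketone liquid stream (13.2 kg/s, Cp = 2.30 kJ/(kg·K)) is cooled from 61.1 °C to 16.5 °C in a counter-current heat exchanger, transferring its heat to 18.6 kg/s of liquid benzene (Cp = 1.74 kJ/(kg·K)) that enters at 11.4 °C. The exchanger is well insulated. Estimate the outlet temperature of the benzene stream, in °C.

T_c,out = 53.2 °C

Heat released by hot stream: Q = 13.2 × 2.30 × (61.1 − 16.5) = 1354.1 kJ/s
Energy balance on cold side (adiabatic exchanger): Q = ṁ_c·Cp_c·(T_c,out − T_c,in)
T_c,out = 11.4 + 1354.1/(18.6 × 1.74) = 53.238 °C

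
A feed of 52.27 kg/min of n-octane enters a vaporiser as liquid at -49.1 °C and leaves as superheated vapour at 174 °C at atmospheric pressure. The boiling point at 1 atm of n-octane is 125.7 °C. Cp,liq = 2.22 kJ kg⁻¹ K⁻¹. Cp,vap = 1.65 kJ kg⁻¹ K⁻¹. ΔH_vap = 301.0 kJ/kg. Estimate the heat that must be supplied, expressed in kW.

liquid -49.1→125.7 °C: 388.06 kJ/kg
vaporisation at 125.7 °C: 301 kJ/kg
vapour 125.7→174 °C: 79.695 kJ/kg
Δh = 388.06 + 301 + 79.695 = 768.75 kJ/kg
Q = ṁ·Δh = 52.27 kg/min × 768.75 kJ/kg = 40183 kJ/min
|Q| = 669.71 kW

Q = 670 kW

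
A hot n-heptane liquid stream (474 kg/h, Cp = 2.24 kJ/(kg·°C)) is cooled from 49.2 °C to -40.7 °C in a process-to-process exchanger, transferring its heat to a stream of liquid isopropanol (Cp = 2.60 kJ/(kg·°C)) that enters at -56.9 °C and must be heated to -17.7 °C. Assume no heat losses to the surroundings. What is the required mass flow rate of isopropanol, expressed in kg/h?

Heat released by hot stream: Q = 474 × 2.24 × (49.2 − -40.7) = 95452 kJ/h
Energy balance on cold side (adiabatic exchanger): Q = ṁ_c·Cp_c·(T_c,out − T_c,in)
ṁ_c = 95452 / [2.60 × (-17.7 − -56.9)] = 936.54 kg/h

ṁ_c = 937 kg/h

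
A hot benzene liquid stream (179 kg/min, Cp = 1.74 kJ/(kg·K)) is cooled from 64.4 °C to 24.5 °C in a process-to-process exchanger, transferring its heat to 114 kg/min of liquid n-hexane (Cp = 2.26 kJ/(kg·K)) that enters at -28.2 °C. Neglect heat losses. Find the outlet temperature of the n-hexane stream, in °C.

Heat released by hot stream: Q = 179 × 1.74 × (64.4 − 24.5) = 12427 kJ/min
Energy balance on cold side (adiabatic exchanger): Q = ṁ_c·Cp_c·(T_c,out − T_c,in)
T_c,out = -28.2 + 12427/(114 × 2.26) = 20.035 °C

T_c,out = 20.0 °C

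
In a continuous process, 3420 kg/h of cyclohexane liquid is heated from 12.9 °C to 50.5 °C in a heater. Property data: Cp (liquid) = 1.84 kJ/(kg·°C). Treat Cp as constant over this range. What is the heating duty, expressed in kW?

Q = ṁ·Cp·ΔT = 3420 × 1.84 × (50.5 − 12.9) = 236610 kJ/h
Converting: 236610 / 3600 s = 65.725 kW

Q = 65.7 kW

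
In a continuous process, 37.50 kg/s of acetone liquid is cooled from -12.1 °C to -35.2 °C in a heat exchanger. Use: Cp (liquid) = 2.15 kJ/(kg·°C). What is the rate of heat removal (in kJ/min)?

Q_c = 112000 kJ/min

Q = ṁ·Cp·ΔT = 37.50 × 2.15 × (-35.2 − -12.1) = -1862.4 kJ/s
Cooling duty = 111750 kJ/min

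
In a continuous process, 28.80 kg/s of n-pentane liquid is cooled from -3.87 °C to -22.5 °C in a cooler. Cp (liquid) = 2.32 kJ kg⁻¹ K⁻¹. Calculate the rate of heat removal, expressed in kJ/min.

Q_c = 74700 kJ/min

Q = ṁ·Cp·ΔT = 28.80 × 2.32 × (-22.5 − -3.87) = -1244.8 kJ/s
Cooling duty = 74687 kJ/min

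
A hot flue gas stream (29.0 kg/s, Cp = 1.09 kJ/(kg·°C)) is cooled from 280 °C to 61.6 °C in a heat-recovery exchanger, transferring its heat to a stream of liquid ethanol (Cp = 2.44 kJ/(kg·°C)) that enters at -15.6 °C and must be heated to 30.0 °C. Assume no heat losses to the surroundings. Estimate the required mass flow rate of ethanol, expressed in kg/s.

ṁ_c = 62.0 kg/s

Heat released by hot stream: Q = 29.0 × 1.09 × (280 − 61.6) = 6903.6 kJ/s
Energy balance on cold side (adiabatic exchanger): Q = ṁ_c·Cp_c·(T_c,out − T_c,in)
ṁ_c = 6903.6 / [2.44 × (30.0 − -15.6)] = 62.047 kg/s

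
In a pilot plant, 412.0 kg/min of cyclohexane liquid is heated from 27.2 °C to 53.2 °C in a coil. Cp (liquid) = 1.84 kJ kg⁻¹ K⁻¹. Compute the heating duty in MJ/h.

Q = 1180 MJ/h

Q = ṁ·Cp·ΔT = 412.0 × 1.84 × (53.2 − 27.2) = 19710 kJ/min
Converting: 19710 / 60 s = 328.5 kW
Heating duty = 1182.6 MJ/h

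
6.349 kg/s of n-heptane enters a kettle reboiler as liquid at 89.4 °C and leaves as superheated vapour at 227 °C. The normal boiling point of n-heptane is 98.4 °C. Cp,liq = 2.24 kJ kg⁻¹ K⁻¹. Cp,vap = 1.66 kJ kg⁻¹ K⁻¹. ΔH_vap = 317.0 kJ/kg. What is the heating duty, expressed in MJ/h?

Q = 12600 MJ/h

liquid 89.4→98.4 °C: 20.16 kJ/kg
vaporisation at 98.4 °C: 317 kJ/kg
vapour 98.4→227 °C: 213.48 kJ/kg
Δh = 20.16 + 317 + 213.48 = 550.64 kJ/kg
Q = ṁ·Δh = 6.349 kg/s × 550.64 kJ/kg = 3496 kJ/s
|Q| = 3496 kW = 12586 MJ/h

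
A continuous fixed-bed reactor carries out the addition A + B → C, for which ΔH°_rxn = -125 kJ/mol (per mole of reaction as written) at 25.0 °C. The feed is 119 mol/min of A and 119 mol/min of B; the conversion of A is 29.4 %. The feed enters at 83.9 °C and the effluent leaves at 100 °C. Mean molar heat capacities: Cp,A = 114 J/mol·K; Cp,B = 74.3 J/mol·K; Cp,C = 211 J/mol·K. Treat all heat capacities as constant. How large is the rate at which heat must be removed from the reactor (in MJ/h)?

Extent of reaction ξ = 0.294 × 119 = 34.986 mol/min
Reaction term: ξ·ΔH°_rxn = 34.986 × -125 = -4373.2 kJ/min
Sensible, feed 83.9→25 °C: -1319.8 kJ/min
Outlet flows (mol/min): A 84.014, B 84.014, C 34.986
Sensible, products 25→100 °C: 1740.1 kJ/min
Q = ΔH = -3952.9 kJ/min = -65.882 kW
Heat removed = 237.18 MJ/h

Q_out = 237 MJ/h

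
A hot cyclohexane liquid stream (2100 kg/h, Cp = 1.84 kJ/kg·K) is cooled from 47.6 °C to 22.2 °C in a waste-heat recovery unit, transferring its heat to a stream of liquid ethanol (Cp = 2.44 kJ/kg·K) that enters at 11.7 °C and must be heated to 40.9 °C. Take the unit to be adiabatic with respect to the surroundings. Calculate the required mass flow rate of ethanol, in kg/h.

Heat released by hot stream: Q = 2100 × 1.84 × (47.6 − 22.2) = 98146 kJ/h
Energy balance on cold side (adiabatic exchanger): Q = ṁ_c·Cp_c·(T_c,out − T_c,in)
ṁ_c = 98146 / [2.44 × (40.9 − 11.7)] = 1377.5 kg/h

ṁ_c = 1380 kg/h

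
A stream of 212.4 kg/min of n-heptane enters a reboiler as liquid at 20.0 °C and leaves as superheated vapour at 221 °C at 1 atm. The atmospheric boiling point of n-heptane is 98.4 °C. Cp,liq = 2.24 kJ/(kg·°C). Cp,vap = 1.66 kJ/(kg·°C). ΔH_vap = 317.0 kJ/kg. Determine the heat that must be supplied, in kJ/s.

Q = 2460 kJ/s

liquid 20.0→98.4 °C: 175.62 kJ/kg
vaporisation at 98.4 °C: 317 kJ/kg
vapour 98.4→221 °C: 203.52 kJ/kg
Δh = 175.62 + 317 + 203.52 = 696.13 kJ/kg
Q = ṁ·Δh = 212.4 kg/min × 696.13 kJ/kg = 147860 kJ/min
|Q| = 2464.3 kW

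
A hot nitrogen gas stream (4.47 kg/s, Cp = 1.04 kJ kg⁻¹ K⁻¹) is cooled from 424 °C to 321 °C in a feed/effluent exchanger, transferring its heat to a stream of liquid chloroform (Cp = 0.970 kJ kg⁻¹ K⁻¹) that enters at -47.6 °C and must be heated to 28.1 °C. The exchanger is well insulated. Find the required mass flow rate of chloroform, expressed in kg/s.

ṁ_c = 6.52 kg/s

Heat released by hot stream: Q = 4.47 × 1.04 × (424 − 321) = 478.83 kJ/s
Energy balance on cold side (adiabatic exchanger): Q = ṁ_c·Cp_c·(T_c,out − T_c,in)
ṁ_c = 478.83 / [0.970 × (28.1 − -47.6)] = 6.5209 kg/s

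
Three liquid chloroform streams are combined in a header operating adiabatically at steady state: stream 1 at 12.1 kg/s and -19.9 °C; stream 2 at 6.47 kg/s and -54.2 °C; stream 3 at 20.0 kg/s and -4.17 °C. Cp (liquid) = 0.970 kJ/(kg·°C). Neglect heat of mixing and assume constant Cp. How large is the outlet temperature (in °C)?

T_out = -17.5 °C

Energy balance with Q = 0: Σ ṁᵢCp,ᵢ(T_out − Tᵢ) = 0
T_out = Σ ṁᵢCp,ᵢTᵢ / Σ ṁᵢCp,ᵢ
      = -654.62 / 37.413 = -17.497 °C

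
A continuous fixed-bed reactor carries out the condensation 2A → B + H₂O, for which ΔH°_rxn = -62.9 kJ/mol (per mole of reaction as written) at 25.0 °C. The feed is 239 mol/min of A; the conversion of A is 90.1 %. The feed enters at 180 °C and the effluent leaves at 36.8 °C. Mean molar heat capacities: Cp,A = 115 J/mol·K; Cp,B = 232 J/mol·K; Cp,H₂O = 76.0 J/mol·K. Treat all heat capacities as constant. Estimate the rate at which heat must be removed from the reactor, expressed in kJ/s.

Extent of reaction ξ = 0.901 × 239 / 2 = 107.67 mol/min
Reaction term: ξ·ΔH°_rxn = 107.67 × -62.9 = -6772.4 kJ/min
Sensible, feed 180→25 °C: -4260.2 kJ/min
Outlet flows (mol/min): A 23.661, B 107.67, H₂O 107.67
Sensible, products 25→36.8 °C: 423.42 kJ/min
Q = ΔH = -10609 kJ/min = -176.82 kW
Heat removed = 176.82 kJ/s

Q_out = 177 kJ/s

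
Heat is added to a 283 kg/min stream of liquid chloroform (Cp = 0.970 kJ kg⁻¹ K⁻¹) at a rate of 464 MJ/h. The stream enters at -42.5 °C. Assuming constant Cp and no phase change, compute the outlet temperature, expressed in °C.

Q = 464 MJ/h = 7733.3 kJ/min
ΔT = Q/(ṁ·Cp) = 7733.3/(283×0.970) = 28.171 K
T_out = -42.5 + 28.171 = -14.329 °C

T_out = -14.3 °C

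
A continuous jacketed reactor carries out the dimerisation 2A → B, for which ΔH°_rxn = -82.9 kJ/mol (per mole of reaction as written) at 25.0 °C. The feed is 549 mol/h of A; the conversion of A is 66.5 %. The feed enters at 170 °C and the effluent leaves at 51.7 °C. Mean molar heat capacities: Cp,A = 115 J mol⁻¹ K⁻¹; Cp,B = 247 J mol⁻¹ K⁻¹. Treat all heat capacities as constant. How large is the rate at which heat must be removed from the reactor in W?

Extent of reaction ξ = 0.665 × 549 / 2 = 182.54 mol/h
Reaction term: ξ·ΔH°_rxn = 182.54 × -82.9 = -15133 kJ/h
Sensible, feed 170→25 °C: -9154.6 kJ/h
Outlet flows (mol/h): A 183.91, B 182.54
Sensible, products 25→51.7 °C: 1768.6 kJ/h
Q = ΔH = -22519 kJ/h = -6.2552 kW
Heat removed = 6255.2 W

Q_out = 6260 W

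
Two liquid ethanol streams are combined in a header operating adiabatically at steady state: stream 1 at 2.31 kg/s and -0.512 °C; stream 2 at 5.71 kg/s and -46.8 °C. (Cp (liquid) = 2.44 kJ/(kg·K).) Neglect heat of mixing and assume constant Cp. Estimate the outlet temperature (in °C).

Energy balance with Q = 0: Σ ṁᵢCp,ᵢ(T_out − Tᵢ) = 0
T_out = Σ ṁᵢCp,ᵢTᵢ / Σ ṁᵢCp,ᵢ
      = -654.92 / 19.569 = -33.468 °C

T_out = -33.5 °C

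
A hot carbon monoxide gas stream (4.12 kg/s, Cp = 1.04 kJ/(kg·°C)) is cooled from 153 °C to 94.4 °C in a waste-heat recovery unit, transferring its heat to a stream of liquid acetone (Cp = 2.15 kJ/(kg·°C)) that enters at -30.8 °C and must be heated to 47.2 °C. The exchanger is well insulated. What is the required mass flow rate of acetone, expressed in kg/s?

ṁ_c = 1.50 kg/s

Heat released by hot stream: Q = 4.12 × 1.04 × (153 − 94.4) = 251.09 kJ/s
Energy balance on cold side (adiabatic exchanger): Q = ṁ_c·Cp_c·(T_c,out − T_c,in)
ṁ_c = 251.09 / [2.15 × (47.2 − -30.8)] = 1.4973 kg/s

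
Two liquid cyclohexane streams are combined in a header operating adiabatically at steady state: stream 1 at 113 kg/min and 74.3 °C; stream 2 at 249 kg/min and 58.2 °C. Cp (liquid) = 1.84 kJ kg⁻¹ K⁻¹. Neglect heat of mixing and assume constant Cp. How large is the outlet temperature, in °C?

T_out = 63.2 °C

Adiabatic, steady state ⇒ Σ ṁᵢCp,ᵢ(T_out − Tᵢ) = 0
Σ ṁᵢCp,ᵢTᵢ = 113×1.84×74.3 + 249×1.84×58.2 = 42113
Σ ṁᵢCp,ᵢ = 113×1.84 + 249×1.84 = 666.08
T_out = 42113 / 666.08 = 63.226 °C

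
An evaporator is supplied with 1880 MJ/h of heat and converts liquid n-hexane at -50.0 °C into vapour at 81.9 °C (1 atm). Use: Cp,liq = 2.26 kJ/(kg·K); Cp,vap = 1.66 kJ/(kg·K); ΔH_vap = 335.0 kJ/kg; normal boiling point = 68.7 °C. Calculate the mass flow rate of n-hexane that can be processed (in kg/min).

Δh = 2.26×(68.7−-50.0) + 335.0 + 1.66×(81.9−68.7) = 625.17 kJ/kg
Q = 1880 MJ/h = 522.22 kJ/s = 31333 kJ/min
ṁ = Q/Δh = 31333 / 625.17 = 50.119 kg/min

ṁ = 50.1 kg/min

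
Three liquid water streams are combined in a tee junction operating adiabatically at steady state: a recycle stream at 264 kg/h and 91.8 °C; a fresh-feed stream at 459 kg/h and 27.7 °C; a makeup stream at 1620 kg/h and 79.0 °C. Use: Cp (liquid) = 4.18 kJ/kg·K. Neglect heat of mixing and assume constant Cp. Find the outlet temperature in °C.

T_out = 70.4 °C

No heat crosses the boundary, so H_out = H_in.
T_out = Σ ṁᵢCp,ᵢTᵢ / Σ ṁᵢCp,ᵢ
      = 689410 / 9793.7 = 70.392 °C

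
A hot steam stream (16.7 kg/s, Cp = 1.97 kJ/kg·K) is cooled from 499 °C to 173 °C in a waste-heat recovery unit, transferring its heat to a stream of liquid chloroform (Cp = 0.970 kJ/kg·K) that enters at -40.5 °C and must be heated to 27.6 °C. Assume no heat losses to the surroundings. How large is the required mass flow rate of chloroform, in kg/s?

ṁ_c = 162 kg/s

Heat released by hot stream: Q = 16.7 × 1.97 × (499 − 173) = 10725 kJ/s
Energy balance on cold side (adiabatic exchanger): Q = ṁ_c·Cp_c·(T_c,out − T_c,in)
ṁ_c = 10725 / [0.970 × (27.6 − -40.5)] = 162.36 kg/s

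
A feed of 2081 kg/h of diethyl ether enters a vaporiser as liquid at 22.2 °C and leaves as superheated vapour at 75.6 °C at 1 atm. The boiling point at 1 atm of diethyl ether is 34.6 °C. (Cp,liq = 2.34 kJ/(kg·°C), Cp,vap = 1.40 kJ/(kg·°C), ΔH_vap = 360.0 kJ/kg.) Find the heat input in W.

liquid 22.2→34.6 °C: 29.016 kJ/kg
vaporisation at 34.6 °C: 360 kJ/kg
vapour 34.6→75.6 °C: 57.4 kJ/kg
Δh = 29.016 + 360 + 57.4 = 446.42 kJ/kg
Q = ṁ·Δh = 2081 kg/h × 446.42 kJ/kg = 928990 kJ/h
|Q| = 258.05 kW = 258050 W

Q = 258000 W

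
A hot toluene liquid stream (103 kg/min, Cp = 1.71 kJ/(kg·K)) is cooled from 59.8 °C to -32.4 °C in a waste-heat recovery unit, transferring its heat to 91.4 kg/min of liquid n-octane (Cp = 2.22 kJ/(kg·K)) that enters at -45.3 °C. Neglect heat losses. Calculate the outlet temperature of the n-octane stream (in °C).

T_c,out = 34.7 °C

Heat released by hot stream: Q = 103 × 1.71 × (59.8 − -32.4) = 16239 kJ/min
Energy balance on cold side (adiabatic exchanger): Q = ṁ_c·Cp_c·(T_c,out − T_c,in)
T_c,out = -45.3 + 16239/(91.4 × 2.22) = 34.732 °C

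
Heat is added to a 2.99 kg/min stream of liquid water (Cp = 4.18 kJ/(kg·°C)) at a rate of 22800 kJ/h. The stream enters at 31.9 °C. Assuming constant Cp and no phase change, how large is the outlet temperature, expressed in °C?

Q = 22800 kJ/h = 380 kJ/min
ΔT = Q/(ṁ·Cp) = 380/(2.99×4.18) = 30.404 K
T_out = 31.9 + 30.404 = 62.304 °C

T_out = 62.3 °C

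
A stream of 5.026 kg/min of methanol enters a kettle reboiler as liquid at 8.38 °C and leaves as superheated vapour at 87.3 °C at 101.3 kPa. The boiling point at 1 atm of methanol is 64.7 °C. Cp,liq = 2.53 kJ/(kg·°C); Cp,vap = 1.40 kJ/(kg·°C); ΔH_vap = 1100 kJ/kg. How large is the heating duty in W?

liquid 8.38→64.7 °C: 142.49 kJ/kg
vaporisation at 64.7 °C: 1100 kJ/kg
vapour 64.7→87.3 °C: 31.64 kJ/kg
Δh = 142.49 + 1100 + 31.64 = 1274.1 kJ/kg
Q = ṁ·Δh = 5.026 kg/min × 1274.1 kJ/kg = 6403.8 kJ/min
|Q| = 106.73 kW = 106730 W

Q = 107000 W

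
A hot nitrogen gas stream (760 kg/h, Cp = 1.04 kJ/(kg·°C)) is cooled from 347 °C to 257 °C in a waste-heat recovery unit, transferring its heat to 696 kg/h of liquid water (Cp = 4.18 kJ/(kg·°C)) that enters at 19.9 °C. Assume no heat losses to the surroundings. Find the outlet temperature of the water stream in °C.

T_c,out = 44.4 °C

Heat released by hot stream: Q = 760 × 1.04 × (347 − 257) = 71136 kJ/h
Energy balance on cold side (adiabatic exchanger): Q = ṁ_c·Cp_c·(T_c,out − T_c,in)
T_c,out = 19.9 + 71136/(696 × 4.18) = 44.351 °C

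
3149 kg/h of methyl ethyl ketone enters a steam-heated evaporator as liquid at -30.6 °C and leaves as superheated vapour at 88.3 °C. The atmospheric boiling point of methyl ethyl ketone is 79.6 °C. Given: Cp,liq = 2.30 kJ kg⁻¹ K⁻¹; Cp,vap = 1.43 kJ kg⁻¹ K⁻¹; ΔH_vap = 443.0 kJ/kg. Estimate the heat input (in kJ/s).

liquid -30.6→79.6 °C: 253.46 kJ/kg
vaporisation at 79.6 °C: 443 kJ/kg
vapour 79.6→88.3 °C: 12.441 kJ/kg
Δh = 253.46 + 443 + 12.441 = 708.9 kJ/kg
Q = ṁ·Δh = 3149 kg/h × 708.9 kJ/kg = 2.2323e+06 kJ/h
|Q| = 620.09 kW

Q = 620 kJ/s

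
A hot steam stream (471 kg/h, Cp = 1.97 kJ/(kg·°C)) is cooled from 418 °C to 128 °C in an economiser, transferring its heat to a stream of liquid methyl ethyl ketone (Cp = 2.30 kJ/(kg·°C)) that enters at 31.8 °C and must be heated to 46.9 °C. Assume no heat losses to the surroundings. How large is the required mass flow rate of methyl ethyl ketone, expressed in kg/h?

Heat released by hot stream: Q = 471 × 1.97 × (418 − 128) = 269080 kJ/h
Energy balance on cold side (adiabatic exchanger): Q = ṁ_c·Cp_c·(T_c,out − T_c,in)
ṁ_c = 269080 / [2.30 × (46.9 − 31.8)] = 7747.8 kg/h

ṁ_c = 7750 kg/h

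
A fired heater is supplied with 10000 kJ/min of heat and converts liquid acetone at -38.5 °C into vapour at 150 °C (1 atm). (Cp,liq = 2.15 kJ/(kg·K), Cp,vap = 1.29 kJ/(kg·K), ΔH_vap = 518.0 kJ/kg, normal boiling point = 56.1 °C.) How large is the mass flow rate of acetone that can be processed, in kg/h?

ṁ = 712 kg/h

Δh = 2.15×(56.1−-38.5) + 518.0 + 1.29×(150−56.1) = 842.52 kJ/kg
Q = 10000 kJ/min = 166.67 kJ/s = 600000 kJ/h
ṁ = Q/Δh = 600000 / 842.52 = 712.15 kg/h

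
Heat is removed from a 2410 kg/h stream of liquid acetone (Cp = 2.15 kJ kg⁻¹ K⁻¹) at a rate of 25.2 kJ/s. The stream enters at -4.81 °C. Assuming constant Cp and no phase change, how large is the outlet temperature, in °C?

T_out = -22.3 °C

Q = 25.2 kJ/s = 90720 kJ/h
ΔT = Q/(ṁ·Cp) = 90720/(2410×2.15) = 17.508 K
T_out = -4.81 − 17.508 = -22.318 °C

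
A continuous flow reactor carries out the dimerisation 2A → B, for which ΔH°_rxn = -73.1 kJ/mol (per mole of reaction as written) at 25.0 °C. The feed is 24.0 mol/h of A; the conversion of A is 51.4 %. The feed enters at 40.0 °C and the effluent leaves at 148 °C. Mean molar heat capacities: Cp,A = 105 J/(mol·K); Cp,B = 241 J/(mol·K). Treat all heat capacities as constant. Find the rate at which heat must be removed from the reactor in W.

Q_out = 43.1 W

Extent of reaction ξ = 0.514 × 24.0 / 2 = 6.168 mol/h
Reaction term: ξ·ΔH°_rxn = 6.168 × -73.1 = -450.88 kJ/h
Sensible, feed 40.0→25 °C: -37.8 kJ/h
Outlet flows (mol/h): A 11.664, B 6.168
Sensible, products 25→148 °C: 333.48 kJ/h
Q = ΔH = -155.2 kJ/h = -0.043112 kW
Heat removed = 43.112 W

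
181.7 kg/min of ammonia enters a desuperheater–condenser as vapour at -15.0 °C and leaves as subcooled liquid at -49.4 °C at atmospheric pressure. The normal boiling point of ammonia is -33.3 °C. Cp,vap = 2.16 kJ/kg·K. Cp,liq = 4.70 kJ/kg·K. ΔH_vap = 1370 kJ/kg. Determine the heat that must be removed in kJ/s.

Q_c = 4500 kJ/s

vapour -15.0→-33.3 °C: -39.528 kJ/kg
condensation at -33.3 °C: -1370 kJ/kg
liquid -33.3→-49.4 °C: -75.67 kJ/kg
Δh = -39.528 + -1370 + -75.67 = -1485.2 kJ/kg
Q = ṁ·Δh = 181.7 kg/min × -1485.2 kJ/kg = -269860 kJ/min
|Q| = 4497.7 kW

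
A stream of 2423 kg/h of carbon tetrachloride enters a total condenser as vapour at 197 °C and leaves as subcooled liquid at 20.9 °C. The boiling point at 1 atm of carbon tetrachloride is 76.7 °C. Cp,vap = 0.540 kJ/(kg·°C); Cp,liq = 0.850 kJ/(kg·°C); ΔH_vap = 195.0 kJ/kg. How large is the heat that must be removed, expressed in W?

vapour 197→76.7 °C: -64.962 kJ/kg
condensation at 76.7 °C: -195 kJ/kg
liquid 76.7→20.9 °C: -47.43 kJ/kg
Δh = -64.962 + -195 + -47.43 = -307.39 kJ/kg
Q = ṁ·Δh = 2423 kg/h × -307.39 kJ/kg = -744810 kJ/h
|Q| = 206.89 kW = 206890 W

Q_c = 207000 W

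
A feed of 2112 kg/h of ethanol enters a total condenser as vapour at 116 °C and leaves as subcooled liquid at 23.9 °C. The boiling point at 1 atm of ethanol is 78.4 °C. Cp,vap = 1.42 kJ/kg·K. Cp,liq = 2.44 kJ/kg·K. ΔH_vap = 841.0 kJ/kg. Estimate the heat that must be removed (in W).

Q_c = 603000 W

vapour 116→78.4 °C: -53.392 kJ/kg
condensation at 78.4 °C: -841 kJ/kg
liquid 78.4→23.9 °C: -132.98 kJ/kg
Δh = -53.392 + -841 + -132.98 = -1027.4 kJ/kg
Q = ṁ·Δh = 2112 kg/h × -1027.4 kJ/kg = -2.1698e+06 kJ/h
|Q| = 602.72 kW = 602720 W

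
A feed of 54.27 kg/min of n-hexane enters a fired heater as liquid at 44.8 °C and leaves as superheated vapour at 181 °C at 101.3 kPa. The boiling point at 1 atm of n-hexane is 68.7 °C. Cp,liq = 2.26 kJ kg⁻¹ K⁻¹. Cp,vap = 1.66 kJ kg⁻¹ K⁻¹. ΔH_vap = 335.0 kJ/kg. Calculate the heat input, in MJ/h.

liquid 44.8→68.7 °C: 54.014 kJ/kg
vaporisation at 68.7 °C: 335 kJ/kg
vapour 68.7→181 °C: 186.42 kJ/kg
Δh = 54.014 + 335 + 186.42 = 575.43 kJ/kg
Q = ṁ·Δh = 54.27 kg/min × 575.43 kJ/kg = 31229 kJ/min
|Q| = 520.48 kW = 1873.7 MJ/h

Q = 1870 MJ/h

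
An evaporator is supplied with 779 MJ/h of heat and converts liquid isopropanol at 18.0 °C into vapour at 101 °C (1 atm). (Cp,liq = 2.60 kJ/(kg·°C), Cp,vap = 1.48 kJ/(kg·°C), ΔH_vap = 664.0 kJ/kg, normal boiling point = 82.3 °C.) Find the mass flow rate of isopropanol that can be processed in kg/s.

Δh = 2.60×(82.3−18.0) + 664.0 + 1.48×(101−82.3) = 858.86 kJ/kg
Q = 779 MJ/h = 216.39 kJ/s = 216.39 kJ/s
ṁ = Q/Δh = 216.39 / 858.86 = 0.25195 kg/s

ṁ = 0.252 kg/s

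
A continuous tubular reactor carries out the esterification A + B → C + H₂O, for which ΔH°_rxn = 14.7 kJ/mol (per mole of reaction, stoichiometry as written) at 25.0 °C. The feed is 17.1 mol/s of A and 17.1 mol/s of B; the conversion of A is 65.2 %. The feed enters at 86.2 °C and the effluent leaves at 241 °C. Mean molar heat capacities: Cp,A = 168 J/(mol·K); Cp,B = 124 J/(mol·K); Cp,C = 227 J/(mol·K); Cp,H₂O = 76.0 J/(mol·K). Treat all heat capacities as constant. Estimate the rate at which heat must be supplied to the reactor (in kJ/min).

Q_in = 57800 kJ/min

Extent of reaction ξ = 0.652 × 17.1 = 11.149 mol/s
Reaction term: ξ·ΔH°_rxn = 11.149 × 14.7 = 163.89 kJ/s
Sensible, feed 86.2→25 °C: -305.58 kJ/s
Outlet flows (mol/s): A 5.9508, B 5.9508, C 11.149, H₂O 11.149
Sensible, products 25→241 °C: 1105 kJ/s
Q = ΔH = 963.33 kJ/s = 963.33 kW
Heat supplied = 57800 kJ/min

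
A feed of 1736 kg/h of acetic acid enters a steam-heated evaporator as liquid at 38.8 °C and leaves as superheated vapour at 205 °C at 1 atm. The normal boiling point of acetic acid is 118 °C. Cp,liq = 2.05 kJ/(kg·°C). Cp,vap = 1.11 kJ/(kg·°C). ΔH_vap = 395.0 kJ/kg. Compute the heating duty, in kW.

Q = 315 kW

liquid 38.8→118 °C: 162.36 kJ/kg
vaporisation at 118 °C: 395 kJ/kg
vapour 118→205 °C: 96.57 kJ/kg
Δh = 162.36 + 395 + 96.57 = 653.93 kJ/kg
Q = ṁ·Δh = 1736 kg/h × 653.93 kJ/kg = 1.1352e+06 kJ/h
|Q| = 315.34 kW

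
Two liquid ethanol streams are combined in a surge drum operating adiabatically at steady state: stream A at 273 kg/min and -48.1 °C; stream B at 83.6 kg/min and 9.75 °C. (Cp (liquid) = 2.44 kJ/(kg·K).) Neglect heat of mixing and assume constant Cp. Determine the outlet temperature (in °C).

T_out = -34.5 °C

Energy balance with Q = 0: Σ ṁᵢCp,ᵢ(T_out − Tᵢ) = 0
T_out = Σ ṁᵢCp,ᵢTᵢ / Σ ṁᵢCp,ᵢ
      = -30052 / 870.1 = -34.538 °C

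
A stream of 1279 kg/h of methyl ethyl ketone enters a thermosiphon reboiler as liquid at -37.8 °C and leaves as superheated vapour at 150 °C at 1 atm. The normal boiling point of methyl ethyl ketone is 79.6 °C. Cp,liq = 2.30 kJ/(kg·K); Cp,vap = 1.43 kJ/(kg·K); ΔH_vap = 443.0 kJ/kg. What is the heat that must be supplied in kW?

liquid -37.8→79.6 °C: 270.02 kJ/kg
vaporisation at 79.6 °C: 443 kJ/kg
vapour 79.6→150 °C: 100.67 kJ/kg
Δh = 270.02 + 443 + 100.67 = 813.69 kJ/kg
Q = ṁ·Δh = 1279 kg/h × 813.69 kJ/kg = 1.0407e+06 kJ/h
|Q| = 289.09 kW

Q = 289 kW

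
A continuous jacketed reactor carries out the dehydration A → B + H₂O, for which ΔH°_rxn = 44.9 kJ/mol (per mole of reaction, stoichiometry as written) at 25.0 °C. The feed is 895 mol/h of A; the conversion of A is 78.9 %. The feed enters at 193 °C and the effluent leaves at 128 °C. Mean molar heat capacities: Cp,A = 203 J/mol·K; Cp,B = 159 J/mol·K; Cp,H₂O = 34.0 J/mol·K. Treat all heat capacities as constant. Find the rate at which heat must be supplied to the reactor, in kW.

Extent of reaction ξ = 0.789 × 895 = 706.16 mol/h
Reaction term: ξ·ΔH°_rxn = 706.16 × 44.9 = 31706 kJ/h
Sensible, feed 193→25 °C: -30523 kJ/h
Outlet flows (mol/h): A 188.84, B 706.16, H₂O 706.16
Sensible, products 25→128 °C: 17986 kJ/h
Q = ΔH = 19169 kJ/h = 5.3249 kW
Heat supplied = 5.3249 kW

Q_in = 5.32 kW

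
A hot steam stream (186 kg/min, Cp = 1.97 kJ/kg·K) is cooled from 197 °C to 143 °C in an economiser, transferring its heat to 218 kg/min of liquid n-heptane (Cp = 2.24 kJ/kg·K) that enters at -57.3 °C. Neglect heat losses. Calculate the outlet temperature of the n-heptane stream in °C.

T_c,out = -16.8 °C

Heat released by hot stream: Q = 186 × 1.97 × (197 − 143) = 19787 kJ/min
Energy balance on cold side (adiabatic exchanger): Q = ṁ_c·Cp_c·(T_c,out − T_c,in)
T_c,out = -57.3 + 19787/(218 × 2.24) = -16.78 °C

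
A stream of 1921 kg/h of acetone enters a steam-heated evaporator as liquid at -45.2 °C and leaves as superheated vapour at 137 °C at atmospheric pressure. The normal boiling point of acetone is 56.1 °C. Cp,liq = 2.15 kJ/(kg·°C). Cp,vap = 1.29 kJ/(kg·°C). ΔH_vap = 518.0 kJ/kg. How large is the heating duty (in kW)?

liquid -45.2→56.1 °C: 217.8 kJ/kg
vaporisation at 56.1 °C: 518 kJ/kg
vapour 56.1→137 °C: 104.36 kJ/kg
Δh = 217.8 + 518 + 104.36 = 840.16 kJ/kg
Q = ṁ·Δh = 1921 kg/h × 840.16 kJ/kg = 1.6139e+06 kJ/h
|Q| = 448.32 kW

Q = 448 kW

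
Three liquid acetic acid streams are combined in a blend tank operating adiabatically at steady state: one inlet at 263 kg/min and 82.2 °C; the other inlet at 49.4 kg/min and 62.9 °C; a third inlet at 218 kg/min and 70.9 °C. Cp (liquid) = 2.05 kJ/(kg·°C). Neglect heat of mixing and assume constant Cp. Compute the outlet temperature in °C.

T_out = 75.8 °C

No heat crosses the boundary, so H_out = H_in.
T_out = Σ ṁᵢCp,ᵢTᵢ / Σ ṁᵢCp,ᵢ
      = 82373 / 1087.3 = 75.758 °C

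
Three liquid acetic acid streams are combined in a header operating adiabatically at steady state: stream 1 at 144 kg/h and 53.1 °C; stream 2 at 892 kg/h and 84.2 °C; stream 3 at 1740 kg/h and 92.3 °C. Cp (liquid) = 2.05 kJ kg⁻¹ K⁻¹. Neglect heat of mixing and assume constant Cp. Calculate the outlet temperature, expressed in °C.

Energy balance with Q = 0: Σ ṁᵢCp,ᵢ(T_out − Tᵢ) = 0
T_out = Σ ṁᵢCp,ᵢTᵢ / Σ ṁᵢCp,ᵢ
      = 498880 / 5690.8 = 87.664 °C

T_out = 87.7 °C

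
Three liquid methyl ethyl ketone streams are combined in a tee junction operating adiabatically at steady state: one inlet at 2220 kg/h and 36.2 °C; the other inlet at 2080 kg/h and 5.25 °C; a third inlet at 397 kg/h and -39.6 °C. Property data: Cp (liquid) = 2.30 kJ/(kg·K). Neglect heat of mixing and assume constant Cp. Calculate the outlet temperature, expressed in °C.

T_out = 16.1 °C

Adiabatic, steady state ⇒ Σ ṁᵢCp,ᵢ(T_out − Tᵢ) = 0
T_out = Σ ṁᵢCp,ᵢTᵢ / Σ ṁᵢCp,ᵢ
      = 173790 / 10803 = 16.087 °C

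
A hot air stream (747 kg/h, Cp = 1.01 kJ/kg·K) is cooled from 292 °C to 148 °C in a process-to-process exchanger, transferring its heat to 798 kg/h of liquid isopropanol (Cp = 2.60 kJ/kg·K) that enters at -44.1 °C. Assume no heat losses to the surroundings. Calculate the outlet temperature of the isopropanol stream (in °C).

T_c,out = 8.26 °C

Heat released by hot stream: Q = 747 × 1.01 × (292 − 148) = 108640 kJ/h
Energy balance on cold side (adiabatic exchanger): Q = ṁ_c·Cp_c·(T_c,out − T_c,in)
T_c,out = -44.1 + 108640/(798 × 2.60) = 8.2634 °C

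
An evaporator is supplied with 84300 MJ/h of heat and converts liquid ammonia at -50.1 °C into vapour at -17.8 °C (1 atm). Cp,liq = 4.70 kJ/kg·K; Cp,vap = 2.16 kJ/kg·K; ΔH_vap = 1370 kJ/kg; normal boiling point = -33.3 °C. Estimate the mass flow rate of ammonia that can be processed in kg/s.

ṁ = 15.8 kg/s

Δh = 4.70×(-33.3−-50.1) + 1370 + 2.16×(-17.8−-33.3) = 1482.4 kJ/kg
Q = 84300 MJ/h = 23417 kJ/s = 23417 kJ/s
ṁ = Q/Δh = 23417 / 1482.4 = 15.796 kg/s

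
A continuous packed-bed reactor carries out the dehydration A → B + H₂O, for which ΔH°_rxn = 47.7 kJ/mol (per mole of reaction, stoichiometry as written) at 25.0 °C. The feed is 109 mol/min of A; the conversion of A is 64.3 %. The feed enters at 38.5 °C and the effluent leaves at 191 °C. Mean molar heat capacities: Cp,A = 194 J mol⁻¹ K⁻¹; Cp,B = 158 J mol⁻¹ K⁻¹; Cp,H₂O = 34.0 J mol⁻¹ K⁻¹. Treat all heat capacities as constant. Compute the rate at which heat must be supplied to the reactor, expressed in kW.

Q_in = 109 kW

Extent of reaction ξ = 0.643 × 109 = 70.087 mol/min
Reaction term: ξ·ΔH°_rxn = 70.087 × 47.7 = 3343.1 kJ/min
Sensible, feed 38.5→25 °C: -285.47 kJ/min
Outlet flows (mol/min): A 38.913, B 70.087, H₂O 70.087
Sensible, products 25→191 °C: 3487 kJ/min
Q = ΔH = 6544.6 kJ/min = 109.08 kW
Heat supplied = 109.08 kW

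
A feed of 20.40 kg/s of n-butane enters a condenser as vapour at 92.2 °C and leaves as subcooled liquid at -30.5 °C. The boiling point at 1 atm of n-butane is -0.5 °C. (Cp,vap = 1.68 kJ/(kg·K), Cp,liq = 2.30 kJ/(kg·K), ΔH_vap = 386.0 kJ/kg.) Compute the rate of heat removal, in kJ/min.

vapour 92.2→-0.5 °C: -155.74 kJ/kg
condensation at -0.5 °C: -386 kJ/kg
liquid -0.5→-30.5 °C: -69 kJ/kg
Δh = -155.74 + -386 + -69 = -610.74 kJ/kg
Q = ṁ·Δh = 20.40 kg/s × -610.74 kJ/kg = -12459 kJ/s
|Q| = 12459 kW = 747540 kJ/min

Q_c = 748000 kJ/min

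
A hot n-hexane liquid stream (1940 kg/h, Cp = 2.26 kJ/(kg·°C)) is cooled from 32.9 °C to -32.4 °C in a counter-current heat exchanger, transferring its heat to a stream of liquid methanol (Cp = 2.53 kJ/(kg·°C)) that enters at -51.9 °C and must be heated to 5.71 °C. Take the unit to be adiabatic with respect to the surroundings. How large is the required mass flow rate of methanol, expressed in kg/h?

Heat released by hot stream: Q = 1940 × 2.26 × (32.9 − -32.4) = 286300 kJ/h
Energy balance on cold side (adiabatic exchanger): Q = ṁ_c·Cp_c·(T_c,out − T_c,in)
ṁ_c = 286300 / [2.53 × (5.71 − -51.9)] = 1964.3 kg/h

ṁ_c = 1960 kg/h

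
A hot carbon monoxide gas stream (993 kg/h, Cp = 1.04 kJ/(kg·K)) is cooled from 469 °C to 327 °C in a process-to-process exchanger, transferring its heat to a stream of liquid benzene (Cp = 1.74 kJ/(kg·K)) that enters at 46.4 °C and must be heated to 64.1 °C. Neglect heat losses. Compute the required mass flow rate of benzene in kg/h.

ṁ_c = 4760 kg/h

Heat released by hot stream: Q = 993 × 1.04 × (469 − 327) = 146650 kJ/h
Energy balance on cold side (adiabatic exchanger): Q = ṁ_c·Cp_c·(T_c,out − T_c,in)
ṁ_c = 146650 / [1.74 × (64.1 − 46.4)] = 4761.6 kg/h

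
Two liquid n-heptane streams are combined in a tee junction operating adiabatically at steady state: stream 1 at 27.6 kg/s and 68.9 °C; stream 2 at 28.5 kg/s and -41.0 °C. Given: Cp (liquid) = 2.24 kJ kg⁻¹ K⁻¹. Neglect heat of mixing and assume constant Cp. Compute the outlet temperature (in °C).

T_out = 13.1 °C

Adiabatic, steady state ⇒ Σ ṁᵢCp,ᵢ(T_out − Tᵢ) = 0
T_out = Σ ṁᵢCp,ᵢTᵢ / Σ ṁᵢCp,ᵢ
      = 1642.2 / 125.66 = 13.068 °C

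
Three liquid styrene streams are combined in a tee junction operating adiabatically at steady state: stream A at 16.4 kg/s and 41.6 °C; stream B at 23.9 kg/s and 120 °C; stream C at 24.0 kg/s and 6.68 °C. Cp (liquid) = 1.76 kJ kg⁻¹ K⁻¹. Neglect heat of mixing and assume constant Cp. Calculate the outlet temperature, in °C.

T_out = 57.7 °C

Adiabatic, steady state ⇒ Σ ṁᵢCp,ᵢ(T_out − Tᵢ) = 0
T_out = Σ ṁᵢCp,ᵢTᵢ / Σ ṁᵢCp,ᵢ
      = 6530.6 / 113.17 = 57.707 °C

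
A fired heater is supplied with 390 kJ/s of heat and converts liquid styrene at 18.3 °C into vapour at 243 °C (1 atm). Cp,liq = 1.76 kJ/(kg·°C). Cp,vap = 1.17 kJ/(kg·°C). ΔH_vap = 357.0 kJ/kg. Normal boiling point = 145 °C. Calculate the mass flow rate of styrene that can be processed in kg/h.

ṁ = 2020 kg/h

Δh = 1.76×(145−18.3) + 357.0 + 1.17×(243−145) = 694.65 kJ/kg
Q = 390 kJ/s = 390 kJ/s = 1.404e+06 kJ/h
ṁ = Q/Δh = 1.404e+06 / 694.65 = 2021.2 kg/h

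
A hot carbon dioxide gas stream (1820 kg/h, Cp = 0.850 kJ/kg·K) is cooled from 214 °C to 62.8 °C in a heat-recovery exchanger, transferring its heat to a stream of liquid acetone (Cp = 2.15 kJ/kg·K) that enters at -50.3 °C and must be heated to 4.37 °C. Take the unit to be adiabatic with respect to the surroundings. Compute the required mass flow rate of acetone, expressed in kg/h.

Heat released by hot stream: Q = 1820 × 0.850 × (214 − 62.8) = 233910 kJ/h
Energy balance on cold side (adiabatic exchanger): Q = ṁ_c·Cp_c·(T_c,out − T_c,in)
ṁ_c = 233910 / [2.15 × (4.37 − -50.3)] = 1990 kg/h

ṁ_c = 1990 kg/h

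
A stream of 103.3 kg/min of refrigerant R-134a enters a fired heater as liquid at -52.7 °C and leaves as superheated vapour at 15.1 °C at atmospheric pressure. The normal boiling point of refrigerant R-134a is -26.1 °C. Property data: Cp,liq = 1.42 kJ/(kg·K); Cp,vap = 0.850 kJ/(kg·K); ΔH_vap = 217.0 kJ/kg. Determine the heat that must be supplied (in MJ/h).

Q = 1800 MJ/h

liquid -52.7→-26.1 °C: 37.772 kJ/kg
vaporisation at -26.1 °C: 217 kJ/kg
vapour -26.1→15.1 °C: 35.02 kJ/kg
Δh = 37.772 + 217 + 35.02 = 289.79 kJ/kg
Q = ṁ·Δh = 103.3 kg/min × 289.79 kJ/kg = 29936 kJ/min
|Q| = 498.93 kW = 1796.1 MJ/h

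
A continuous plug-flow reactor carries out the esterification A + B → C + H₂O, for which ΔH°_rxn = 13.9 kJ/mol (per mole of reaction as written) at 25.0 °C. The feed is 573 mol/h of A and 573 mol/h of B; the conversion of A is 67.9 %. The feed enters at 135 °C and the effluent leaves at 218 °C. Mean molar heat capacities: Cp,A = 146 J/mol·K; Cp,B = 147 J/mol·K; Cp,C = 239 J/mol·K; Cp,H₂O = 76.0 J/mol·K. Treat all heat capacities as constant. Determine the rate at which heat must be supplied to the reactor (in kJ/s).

Q_in = 5.83 kJ/s

Extent of reaction ξ = 0.679 × 573 = 389.07 mol/h
Reaction term: ξ·ΔH°_rxn = 389.07 × 13.9 = 5408 kJ/h
Sensible, feed 135→25 °C: -18468 kJ/h
Outlet flows (mol/h): A 183.93, B 183.93, C 389.07, H₂O 389.07
Sensible, products 25→218 °C: 34055 kJ/h
Q = ΔH = 20995 kJ/h = 5.8319 kW
Heat supplied = 5.8319 kJ/s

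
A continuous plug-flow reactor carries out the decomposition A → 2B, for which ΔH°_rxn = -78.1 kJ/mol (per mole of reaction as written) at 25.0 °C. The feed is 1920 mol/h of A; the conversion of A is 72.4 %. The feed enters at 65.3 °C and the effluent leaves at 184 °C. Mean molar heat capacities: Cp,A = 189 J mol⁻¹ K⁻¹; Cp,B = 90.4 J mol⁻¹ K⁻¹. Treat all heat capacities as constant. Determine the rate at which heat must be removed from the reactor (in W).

Extent of reaction ξ = 0.724 × 1920 = 1390.1 mol/h
Reaction term: ξ·ΔH°_rxn = 1390.1 × -78.1 = -108570 kJ/h
Sensible, feed 65.3→25 °C: -14624 kJ/h
Outlet flows (mol/h): A 529.92, B 2780.2
Sensible, products 25→184 °C: 55886 kJ/h
Q = ΔH = -67304 kJ/h = -18.695 kW
Heat removed = 18695 W

Q_out = 18700 W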